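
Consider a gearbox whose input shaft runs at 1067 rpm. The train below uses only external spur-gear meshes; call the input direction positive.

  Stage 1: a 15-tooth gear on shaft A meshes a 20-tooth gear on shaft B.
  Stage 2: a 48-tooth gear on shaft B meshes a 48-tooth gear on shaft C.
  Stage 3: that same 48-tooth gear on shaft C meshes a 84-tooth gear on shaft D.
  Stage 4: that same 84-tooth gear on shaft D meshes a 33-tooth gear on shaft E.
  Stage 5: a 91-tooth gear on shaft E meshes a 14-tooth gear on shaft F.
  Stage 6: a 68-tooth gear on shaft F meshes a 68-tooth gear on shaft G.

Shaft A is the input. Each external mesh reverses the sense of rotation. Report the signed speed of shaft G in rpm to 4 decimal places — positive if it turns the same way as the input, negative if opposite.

+7566.0000 rpm (same as input, |ω| = 7566.0000 rpm)

Stage 1 [15T→20T]: ω = 1067.0000×15/20 = 800.2500 rpm, dir flips to −; running = −800.2500
Stage 2 [48T→48T]: ω = 800.2500×48/48 = 800.2500 rpm, dir flips to +; running = +800.2500
Stage 3 [48T→84T]: ω = 800.2500×48/84 = 457.2857 rpm, dir flips to −; running = −457.2857
Stage 4 [84T→33T]: ω = 457.2857×84/33 = 1164.0000 rpm, dir flips to +; running = +1164.0000
Stage 5 [91T→14T]: ω = 1164.0000×91/14 = 7566.0000 rpm, dir flips to −; running = −7566.0000
Stage 6 [68T→68T]: ω = 7566.0000×68/68 = 7566.0000 rpm, dir flips to +; running = +7566.0000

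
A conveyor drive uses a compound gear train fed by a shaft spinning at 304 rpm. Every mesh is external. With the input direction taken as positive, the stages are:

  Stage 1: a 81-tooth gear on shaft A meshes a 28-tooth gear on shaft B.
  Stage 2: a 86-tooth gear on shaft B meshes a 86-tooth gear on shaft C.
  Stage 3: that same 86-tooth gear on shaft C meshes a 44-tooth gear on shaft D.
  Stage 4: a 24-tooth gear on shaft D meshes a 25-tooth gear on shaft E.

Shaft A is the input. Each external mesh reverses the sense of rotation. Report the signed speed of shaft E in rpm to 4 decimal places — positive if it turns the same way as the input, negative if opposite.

Stage 1 [81T→28T]: ω = 304.0000×81/28 = 879.4286 rpm, dir flips to −; running = −879.4286
Stage 2 [86T→86T]: ω = 879.4286×86/86 = 879.4286 rpm, dir flips to +; running = +879.4286
Stage 3 [86T→44T]: ω = 879.4286×86/44 = 1718.8831 rpm, dir flips to −; running = −1718.8831
Stage 4 [24T→25T]: ω = 1718.8831×24/25 = 1650.1278 rpm, dir flips to +; running = +1650.1278

+1650.1278 rpm (same as input, |ω| = 1650.1278 rpm)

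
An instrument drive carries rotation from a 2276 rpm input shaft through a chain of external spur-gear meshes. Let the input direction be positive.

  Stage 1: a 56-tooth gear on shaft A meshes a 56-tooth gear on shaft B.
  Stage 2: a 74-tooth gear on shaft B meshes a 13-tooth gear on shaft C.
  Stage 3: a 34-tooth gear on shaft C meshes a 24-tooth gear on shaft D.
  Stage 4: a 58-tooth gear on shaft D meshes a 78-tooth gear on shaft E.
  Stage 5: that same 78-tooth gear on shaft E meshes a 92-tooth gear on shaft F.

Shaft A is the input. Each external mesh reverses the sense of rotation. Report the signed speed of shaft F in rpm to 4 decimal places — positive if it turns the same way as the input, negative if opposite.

Stage 1 [56T→56T]: ω = 2276.0000×56/56 = 2276.0000 rpm, dir flips to −; running = −2276.0000
Stage 2 [74T→13T]: ω = 2276.0000×74/13 = 12955.6923 rpm, dir flips to +; running = +12955.6923
Stage 3 [34T→24T]: ω = 12955.6923×34/24 = 18353.8974 rpm, dir flips to −; running = −18353.8974
Stage 4 [58T→78T]: ω = 18353.8974×58/78 = 13647.7699 rpm, dir flips to +; running = +13647.7699
Stage 5 [78T→92T]: ω = 13647.7699×78/92 = 11570.9353 rpm, dir flips to −; running = −11570.9353

-11570.9353 rpm (opposite to input, |ω| = 11570.9353 rpm)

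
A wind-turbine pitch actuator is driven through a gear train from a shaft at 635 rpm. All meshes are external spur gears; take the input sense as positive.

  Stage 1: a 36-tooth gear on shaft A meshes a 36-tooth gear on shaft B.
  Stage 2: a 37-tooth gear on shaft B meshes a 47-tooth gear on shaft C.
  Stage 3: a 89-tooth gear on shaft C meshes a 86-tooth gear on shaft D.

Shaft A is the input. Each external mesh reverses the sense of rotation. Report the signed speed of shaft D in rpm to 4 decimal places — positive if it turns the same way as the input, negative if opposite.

Stage 1 [36T→36T]: ω = 635.0000×36/36 = 635.0000 rpm, dir flips to −; running = −635.0000
Stage 2 [37T→47T]: ω = 635.0000×37/47 = 499.8936 rpm, dir flips to +; running = +499.8936
Stage 3 [89T→86T]: ω = 499.8936×89/86 = 517.3318 rpm, dir flips to −; running = −517.3318

-517.3318 rpm (opposite to input, |ω| = 517.3318 rpm)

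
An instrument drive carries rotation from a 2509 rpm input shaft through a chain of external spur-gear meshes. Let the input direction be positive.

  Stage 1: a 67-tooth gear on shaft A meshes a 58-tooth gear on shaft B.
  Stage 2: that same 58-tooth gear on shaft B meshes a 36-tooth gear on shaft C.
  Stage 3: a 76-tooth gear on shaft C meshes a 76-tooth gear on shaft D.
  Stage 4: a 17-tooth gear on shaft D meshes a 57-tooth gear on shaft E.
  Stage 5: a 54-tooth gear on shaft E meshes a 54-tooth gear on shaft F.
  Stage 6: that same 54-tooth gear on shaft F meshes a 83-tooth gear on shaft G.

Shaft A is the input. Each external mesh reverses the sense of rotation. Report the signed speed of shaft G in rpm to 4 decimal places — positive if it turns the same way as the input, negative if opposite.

+906.0720 rpm (same as input, |ω| = 906.0720 rpm)

Stage 1 [67T→58T]: ω = 2509.0000×67/58 = 2898.3276 rpm, dir flips to −; running = −2898.3276
Stage 2 [58T→36T]: ω = 2898.3276×58/36 = 4669.5278 rpm, dir flips to +; running = +4669.5278
Stage 3 [76T→76T]: ω = 4669.5278×76/76 = 4669.5278 rpm, dir flips to −; running = −4669.5278
Stage 4 [17T→57T]: ω = 4669.5278×17/57 = 1392.6662 rpm, dir flips to +; running = +1392.6662
Stage 5 [54T→54T]: ω = 1392.6662×54/54 = 1392.6662 rpm, dir flips to −; running = −1392.6662
Stage 6 [54T→83T]: ω = 1392.6662×54/83 = 906.0720 rpm, dir flips to +; running = +906.0720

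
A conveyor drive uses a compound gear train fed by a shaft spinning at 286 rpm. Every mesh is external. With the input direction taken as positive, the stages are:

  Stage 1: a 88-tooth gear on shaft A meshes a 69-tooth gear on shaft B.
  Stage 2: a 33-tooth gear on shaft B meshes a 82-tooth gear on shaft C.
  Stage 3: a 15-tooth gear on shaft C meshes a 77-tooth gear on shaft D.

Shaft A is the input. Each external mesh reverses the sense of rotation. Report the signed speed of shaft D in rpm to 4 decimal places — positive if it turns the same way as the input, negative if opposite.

-28.5957 rpm (opposite to input, |ω| = 28.5957 rpm)

Stage 1 [88T→69T]: ω = 286.0000×88/69 = 364.7536 rpm, dir flips to −; running = −364.7536
Stage 2 [33T→82T]: ω = 364.7536×33/82 = 146.7911 rpm, dir flips to +; running = +146.7911
Stage 3 [15T→77T]: ω = 146.7911×15/77 = 28.5957 rpm, dir flips to −; running = −28.5957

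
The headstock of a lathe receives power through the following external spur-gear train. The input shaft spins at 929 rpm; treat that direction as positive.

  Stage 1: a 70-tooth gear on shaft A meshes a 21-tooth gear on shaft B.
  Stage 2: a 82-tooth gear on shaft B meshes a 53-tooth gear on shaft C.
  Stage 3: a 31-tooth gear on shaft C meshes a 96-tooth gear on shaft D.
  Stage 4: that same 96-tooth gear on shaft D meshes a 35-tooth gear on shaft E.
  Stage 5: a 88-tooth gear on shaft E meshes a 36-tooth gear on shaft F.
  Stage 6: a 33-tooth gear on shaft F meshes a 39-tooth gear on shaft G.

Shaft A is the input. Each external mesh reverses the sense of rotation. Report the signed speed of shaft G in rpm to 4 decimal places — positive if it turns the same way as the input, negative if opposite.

+8777.1919 rpm (same as input, |ω| = 8777.1919 rpm)

Stage 1 [70T→21T]: ω = 929.0000×70/21 = 3096.6667 rpm, dir flips to −; running = −3096.6667
Stage 2 [82T→53T]: ω = 3096.6667×82/53 = 4791.0692 rpm, dir flips to +; running = +4791.0692
Stage 3 [31T→96T]: ω = 4791.0692×31/96 = 1547.1161 rpm, dir flips to −; running = −1547.1161
Stage 4 [96T→35T]: ω = 1547.1161×96/35 = 4243.5184 rpm, dir flips to +; running = +4243.5184
Stage 5 [88T→36T]: ω = 4243.5184×88/36 = 10373.0450 rpm, dir flips to −; running = −10373.0450
Stage 6 [33T→39T]: ω = 10373.0450×33/39 = 8777.1919 rpm, dir flips to +; running = +8777.1919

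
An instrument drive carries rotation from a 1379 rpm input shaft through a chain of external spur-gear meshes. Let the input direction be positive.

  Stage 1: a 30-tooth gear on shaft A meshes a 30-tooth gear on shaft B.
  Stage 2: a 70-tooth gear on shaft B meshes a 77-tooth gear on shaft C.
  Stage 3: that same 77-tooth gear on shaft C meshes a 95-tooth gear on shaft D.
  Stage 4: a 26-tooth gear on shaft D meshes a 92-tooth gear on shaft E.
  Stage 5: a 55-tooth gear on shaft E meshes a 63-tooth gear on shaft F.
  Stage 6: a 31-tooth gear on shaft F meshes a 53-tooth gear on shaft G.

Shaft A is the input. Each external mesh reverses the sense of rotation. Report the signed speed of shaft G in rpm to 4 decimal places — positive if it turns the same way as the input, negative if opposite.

+146.6332 rpm (same as input, |ω| = 146.6332 rpm)

Stage 1 [30T→30T]: ω = 1379.0000×30/30 = 1379.0000 rpm, dir flips to −; running = −1379.0000
Stage 2 [70T→77T]: ω = 1379.0000×70/77 = 1253.6364 rpm, dir flips to +; running = +1253.6364
Stage 3 [77T→95T]: ω = 1253.6364×77/95 = 1016.1053 rpm, dir flips to −; running = −1016.1053
Stage 4 [26T→92T]: ω = 1016.1053×26/92 = 287.1602 rpm, dir flips to +; running = +287.1602
Stage 5 [55T→63T]: ω = 287.1602×55/63 = 250.6954 rpm, dir flips to −; running = −250.6954
Stage 6 [31T→53T]: ω = 250.6954×31/53 = 146.6332 rpm, dir flips to +; running = +146.6332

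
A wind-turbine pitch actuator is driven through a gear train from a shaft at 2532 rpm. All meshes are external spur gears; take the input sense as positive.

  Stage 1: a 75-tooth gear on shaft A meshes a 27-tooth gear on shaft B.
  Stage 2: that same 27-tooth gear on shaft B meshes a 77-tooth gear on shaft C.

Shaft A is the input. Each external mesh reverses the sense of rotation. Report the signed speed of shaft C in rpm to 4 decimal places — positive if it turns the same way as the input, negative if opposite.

+2466.2338 rpm (same as input, |ω| = 2466.2338 rpm)

Stage 1 [75T→27T]: ω = 2532.0000×75/27 = 7033.3333 rpm, dir flips to −; running = −7033.3333
Stage 2 [27T→77T]: ω = 7033.3333×27/77 = 2466.2338 rpm, dir flips to +; running = +2466.2338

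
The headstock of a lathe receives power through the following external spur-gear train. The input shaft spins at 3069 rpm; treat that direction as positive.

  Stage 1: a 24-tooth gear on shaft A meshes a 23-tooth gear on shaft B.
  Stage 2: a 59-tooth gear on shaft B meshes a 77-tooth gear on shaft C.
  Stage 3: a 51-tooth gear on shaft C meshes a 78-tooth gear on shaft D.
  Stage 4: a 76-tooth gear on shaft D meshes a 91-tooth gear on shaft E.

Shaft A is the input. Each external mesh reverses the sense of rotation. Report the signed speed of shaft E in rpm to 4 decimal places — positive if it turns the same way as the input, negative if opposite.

+1339.9523 rpm (same as input, |ω| = 1339.9523 rpm)

Stage 1 [24T→23T]: ω = 3069.0000×24/23 = 3202.4348 rpm, dir flips to −; running = −3202.4348
Stage 2 [59T→77T]: ω = 3202.4348×59/77 = 2453.8137 rpm, dir flips to +; running = +2453.8137
Stage 3 [51T→78T]: ω = 2453.8137×51/78 = 1604.4166 rpm, dir flips to −; running = −1604.4166
Stage 4 [76T→91T]: ω = 1604.4166×76/91 = 1339.9523 rpm, dir flips to +; running = +1339.9523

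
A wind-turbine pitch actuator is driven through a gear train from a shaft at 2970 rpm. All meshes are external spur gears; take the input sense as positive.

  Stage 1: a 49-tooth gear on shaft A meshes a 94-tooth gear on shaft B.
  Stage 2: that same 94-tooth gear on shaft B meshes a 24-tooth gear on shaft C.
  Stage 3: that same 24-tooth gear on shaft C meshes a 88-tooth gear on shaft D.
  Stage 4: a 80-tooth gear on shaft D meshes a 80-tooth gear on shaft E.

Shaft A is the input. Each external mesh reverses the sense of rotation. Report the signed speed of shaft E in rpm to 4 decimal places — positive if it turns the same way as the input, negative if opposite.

+1653.7500 rpm (same as input, |ω| = 1653.7500 rpm)

Stage 1 [49T→94T]: ω = 2970.0000×49/94 = 1548.1915 rpm, dir flips to −; running = −1548.1915
Stage 2 [94T→24T]: ω = 1548.1915×94/24 = 6063.7500 rpm, dir flips to +; running = +6063.7500
Stage 3 [24T→88T]: ω = 6063.7500×24/88 = 1653.7500 rpm, dir flips to −; running = −1653.7500
Stage 4 [80T→80T]: ω = 1653.7500×80/80 = 1653.7500 rpm, dir flips to +; running = +1653.7500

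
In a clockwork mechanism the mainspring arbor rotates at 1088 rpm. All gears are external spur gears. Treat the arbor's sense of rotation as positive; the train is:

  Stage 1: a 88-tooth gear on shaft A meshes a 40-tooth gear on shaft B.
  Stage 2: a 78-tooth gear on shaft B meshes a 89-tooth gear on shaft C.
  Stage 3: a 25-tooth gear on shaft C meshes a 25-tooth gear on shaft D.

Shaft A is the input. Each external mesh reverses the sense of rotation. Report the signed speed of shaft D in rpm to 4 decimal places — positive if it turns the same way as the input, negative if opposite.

Stage 1 [88T→40T]: ω = 1088.0000×88/40 = 2393.6000 rpm, dir flips to −; running = −2393.6000
Stage 2 [78T→89T]: ω = 2393.6000×78/89 = 2097.7618 rpm, dir flips to +; running = +2097.7618
Stage 3 [25T→25T]: ω = 2097.7618×25/25 = 2097.7618 rpm, dir flips to −; running = −2097.7618

-2097.7618 rpm (opposite to input, |ω| = 2097.7618 rpm)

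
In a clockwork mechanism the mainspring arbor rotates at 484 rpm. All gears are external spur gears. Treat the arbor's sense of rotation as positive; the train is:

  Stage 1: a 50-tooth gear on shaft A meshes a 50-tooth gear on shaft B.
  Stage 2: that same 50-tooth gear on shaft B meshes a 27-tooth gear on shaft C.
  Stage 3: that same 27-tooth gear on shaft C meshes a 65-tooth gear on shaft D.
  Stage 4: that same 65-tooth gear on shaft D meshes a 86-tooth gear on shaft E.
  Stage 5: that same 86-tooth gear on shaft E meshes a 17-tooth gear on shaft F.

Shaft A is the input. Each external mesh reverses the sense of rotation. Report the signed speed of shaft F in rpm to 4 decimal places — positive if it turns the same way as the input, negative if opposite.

-1423.5294 rpm (opposite to input, |ω| = 1423.5294 rpm)

Stage 1 [50T→50T]: ω = 484.0000×50/50 = 484.0000 rpm, dir flips to −; running = −484.0000
Stage 2 [50T→27T]: ω = 484.0000×50/27 = 896.2963 rpm, dir flips to +; running = +896.2963
Stage 3 [27T→65T]: ω = 896.2963×27/65 = 372.3077 rpm, dir flips to −; running = −372.3077
Stage 4 [65T→86T]: ω = 372.3077×65/86 = 281.3953 rpm, dir flips to +; running = +281.3953
Stage 5 [86T→17T]: ω = 281.3953×86/17 = 1423.5294 rpm, dir flips to −; running = −1423.5294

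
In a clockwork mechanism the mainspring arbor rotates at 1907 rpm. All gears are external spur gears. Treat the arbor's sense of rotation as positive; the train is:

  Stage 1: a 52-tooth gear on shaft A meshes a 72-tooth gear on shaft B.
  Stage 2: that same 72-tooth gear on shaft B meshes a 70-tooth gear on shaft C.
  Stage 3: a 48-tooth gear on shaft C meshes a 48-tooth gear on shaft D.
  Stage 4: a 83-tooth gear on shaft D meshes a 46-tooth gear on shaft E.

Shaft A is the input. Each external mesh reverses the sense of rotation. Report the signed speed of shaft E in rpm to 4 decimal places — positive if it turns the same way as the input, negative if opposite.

Stage 1 [52T→72T]: ω = 1907.0000×52/72 = 1377.2778 rpm, dir flips to −; running = −1377.2778
Stage 2 [72T→70T]: ω = 1377.2778×72/70 = 1416.6286 rpm, dir flips to +; running = +1416.6286
Stage 3 [48T→48T]: ω = 1416.6286×48/48 = 1416.6286 rpm, dir flips to −; running = −1416.6286
Stage 4 [83T→46T]: ω = 1416.6286×83/46 = 2556.0907 rpm, dir flips to +; running = +2556.0907

+2556.0907 rpm (same as input, |ω| = 2556.0907 rpm)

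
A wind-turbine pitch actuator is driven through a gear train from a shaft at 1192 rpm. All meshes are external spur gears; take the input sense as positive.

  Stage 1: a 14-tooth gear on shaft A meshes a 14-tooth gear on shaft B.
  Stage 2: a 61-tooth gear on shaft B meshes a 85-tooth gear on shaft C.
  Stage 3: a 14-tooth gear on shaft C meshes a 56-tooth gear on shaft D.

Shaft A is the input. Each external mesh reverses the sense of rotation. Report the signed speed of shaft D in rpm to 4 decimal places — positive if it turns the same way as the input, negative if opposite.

Stage 1 [14T→14T]: ω = 1192.0000×14/14 = 1192.0000 rpm, dir flips to −; running = −1192.0000
Stage 2 [61T→85T]: ω = 1192.0000×61/85 = 855.4353 rpm, dir flips to +; running = +855.4353
Stage 3 [14T→56T]: ω = 855.4353×14/56 = 213.8588 rpm, dir flips to −; running = −213.8588

-213.8588 rpm (opposite to input, |ω| = 213.8588 rpm)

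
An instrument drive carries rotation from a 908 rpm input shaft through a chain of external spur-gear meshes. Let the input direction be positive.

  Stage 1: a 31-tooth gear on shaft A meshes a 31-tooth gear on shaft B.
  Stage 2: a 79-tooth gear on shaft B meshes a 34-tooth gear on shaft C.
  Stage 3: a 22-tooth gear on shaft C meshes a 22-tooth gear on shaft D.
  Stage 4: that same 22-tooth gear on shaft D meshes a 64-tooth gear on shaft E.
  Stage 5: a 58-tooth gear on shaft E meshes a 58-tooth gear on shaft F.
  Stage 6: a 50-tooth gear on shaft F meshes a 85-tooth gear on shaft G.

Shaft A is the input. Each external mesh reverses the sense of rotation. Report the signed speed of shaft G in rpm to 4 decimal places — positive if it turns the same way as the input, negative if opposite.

Stage 1 [31T→31T]: ω = 908.0000×31/31 = 908.0000 rpm, dir flips to −; running = −908.0000
Stage 2 [79T→34T]: ω = 908.0000×79/34 = 2109.7647 rpm, dir flips to +; running = +2109.7647
Stage 3 [22T→22T]: ω = 2109.7647×22/22 = 2109.7647 rpm, dir flips to −; running = −2109.7647
Stage 4 [22T→64T]: ω = 2109.7647×22/64 = 725.2316 rpm, dir flips to +; running = +725.2316
Stage 5 [58T→58T]: ω = 725.2316×58/58 = 725.2316 rpm, dir flips to −; running = −725.2316
Stage 6 [50T→85T]: ω = 725.2316×50/85 = 426.6068 rpm, dir flips to +; running = +426.6068

+426.6068 rpm (same as input, |ω| = 426.6068 rpm)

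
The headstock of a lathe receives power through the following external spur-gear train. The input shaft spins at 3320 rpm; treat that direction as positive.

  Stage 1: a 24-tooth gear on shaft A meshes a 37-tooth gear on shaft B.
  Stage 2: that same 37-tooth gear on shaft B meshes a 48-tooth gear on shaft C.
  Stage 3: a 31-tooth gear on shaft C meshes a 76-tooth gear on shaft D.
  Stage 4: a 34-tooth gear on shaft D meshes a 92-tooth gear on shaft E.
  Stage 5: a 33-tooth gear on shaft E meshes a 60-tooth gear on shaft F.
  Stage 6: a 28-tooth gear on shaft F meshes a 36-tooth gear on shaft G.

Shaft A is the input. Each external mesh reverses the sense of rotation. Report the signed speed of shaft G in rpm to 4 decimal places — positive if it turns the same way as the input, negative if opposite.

+107.0448 rpm (same as input, |ω| = 107.0448 rpm)

Stage 1 [24T→37T]: ω = 3320.0000×24/37 = 2153.5135 rpm, dir flips to −; running = −2153.5135
Stage 2 [37T→48T]: ω = 2153.5135×37/48 = 1660.0000 rpm, dir flips to +; running = +1660.0000
Stage 3 [31T→76T]: ω = 1660.0000×31/76 = 677.1053 rpm, dir flips to −; running = −677.1053
Stage 4 [34T→92T]: ω = 677.1053×34/92 = 250.2346 rpm, dir flips to +; running = +250.2346
Stage 5 [33T→60T]: ω = 250.2346×33/60 = 137.6290 rpm, dir flips to −; running = −137.6290
Stage 6 [28T→36T]: ω = 137.6290×28/36 = 107.0448 rpm, dir flips to +; running = +107.0448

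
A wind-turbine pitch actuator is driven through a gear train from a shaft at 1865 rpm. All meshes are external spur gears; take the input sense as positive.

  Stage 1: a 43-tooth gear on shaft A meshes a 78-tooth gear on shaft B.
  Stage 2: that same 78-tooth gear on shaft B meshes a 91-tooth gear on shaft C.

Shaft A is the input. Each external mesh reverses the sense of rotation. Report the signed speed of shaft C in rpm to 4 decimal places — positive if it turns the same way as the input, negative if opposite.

Stage 1 [43T→78T]: ω = 1865.0000×43/78 = 1028.1410 rpm, dir flips to −; running = −1028.1410
Stage 2 [78T→91T]: ω = 1028.1410×78/91 = 881.2637 rpm, dir flips to +; running = +881.2637

+881.2637 rpm (same as input, |ω| = 881.2637 rpm)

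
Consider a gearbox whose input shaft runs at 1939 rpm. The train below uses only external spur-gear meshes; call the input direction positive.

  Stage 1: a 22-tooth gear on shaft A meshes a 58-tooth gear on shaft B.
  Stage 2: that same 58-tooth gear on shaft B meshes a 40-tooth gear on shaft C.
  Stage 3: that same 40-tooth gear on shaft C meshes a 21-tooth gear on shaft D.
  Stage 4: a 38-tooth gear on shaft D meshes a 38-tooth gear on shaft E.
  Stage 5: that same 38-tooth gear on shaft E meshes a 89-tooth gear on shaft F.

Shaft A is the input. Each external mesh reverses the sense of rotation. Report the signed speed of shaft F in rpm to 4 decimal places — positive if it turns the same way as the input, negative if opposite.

-867.3109 rpm (opposite to input, |ω| = 867.3109 rpm)

Stage 1 [22T→58T]: ω = 1939.0000×22/58 = 735.4828 rpm, dir flips to −; running = −735.4828
Stage 2 [58T→40T]: ω = 735.4828×58/40 = 1066.4500 rpm, dir flips to +; running = +1066.4500
Stage 3 [40T→21T]: ω = 1066.4500×40/21 = 2031.3333 rpm, dir flips to −; running = −2031.3333
Stage 4 [38T→38T]: ω = 2031.3333×38/38 = 2031.3333 rpm, dir flips to +; running = +2031.3333
Stage 5 [38T→89T]: ω = 2031.3333×38/89 = 867.3109 rpm, dir flips to −; running = −867.3109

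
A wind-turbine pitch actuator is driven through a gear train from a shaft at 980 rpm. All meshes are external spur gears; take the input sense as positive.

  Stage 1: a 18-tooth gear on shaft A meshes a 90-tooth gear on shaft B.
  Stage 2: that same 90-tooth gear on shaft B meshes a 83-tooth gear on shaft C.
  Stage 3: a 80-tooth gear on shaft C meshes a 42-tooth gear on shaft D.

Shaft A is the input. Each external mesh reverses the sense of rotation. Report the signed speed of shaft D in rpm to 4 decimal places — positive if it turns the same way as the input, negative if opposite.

-404.8193 rpm (opposite to input, |ω| = 404.8193 rpm)

Stage 1 [18T→90T]: ω = 980.0000×18/90 = 196.0000 rpm, dir flips to −; running = −196.0000
Stage 2 [90T→83T]: ω = 196.0000×90/83 = 212.5301 rpm, dir flips to +; running = +212.5301
Stage 3 [80T→42T]: ω = 212.5301×80/42 = 404.8193 rpm, dir flips to −; running = −404.8193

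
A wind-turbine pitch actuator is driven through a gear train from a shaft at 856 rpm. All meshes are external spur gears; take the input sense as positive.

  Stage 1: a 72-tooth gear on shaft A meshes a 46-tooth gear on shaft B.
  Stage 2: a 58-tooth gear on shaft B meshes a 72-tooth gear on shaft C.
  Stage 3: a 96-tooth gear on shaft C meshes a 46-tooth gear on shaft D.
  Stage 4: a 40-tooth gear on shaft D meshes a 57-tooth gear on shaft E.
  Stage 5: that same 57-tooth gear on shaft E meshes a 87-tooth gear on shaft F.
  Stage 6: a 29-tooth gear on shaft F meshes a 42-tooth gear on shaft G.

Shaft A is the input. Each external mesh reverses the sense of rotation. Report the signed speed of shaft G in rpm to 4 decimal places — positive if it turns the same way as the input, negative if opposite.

+715.0671 rpm (same as input, |ω| = 715.0671 rpm)

Stage 1 [72T→46T]: ω = 856.0000×72/46 = 1339.8261 rpm, dir flips to −; running = −1339.8261
Stage 2 [58T→72T]: ω = 1339.8261×58/72 = 1079.3043 rpm, dir flips to +; running = +1079.3043
Stage 3 [96T→46T]: ω = 1079.3043×96/46 = 2252.4612 rpm, dir flips to −; running = −2252.4612
Stage 4 [40T→57T]: ω = 2252.4612×40/57 = 1580.6746 rpm, dir flips to +; running = +1580.6746
Stage 5 [57T→87T]: ω = 1580.6746×57/87 = 1035.6144 rpm, dir flips to −; running = −1035.6144
Stage 6 [29T→42T]: ω = 1035.6144×29/42 = 715.0671 rpm, dir flips to +; running = +715.0671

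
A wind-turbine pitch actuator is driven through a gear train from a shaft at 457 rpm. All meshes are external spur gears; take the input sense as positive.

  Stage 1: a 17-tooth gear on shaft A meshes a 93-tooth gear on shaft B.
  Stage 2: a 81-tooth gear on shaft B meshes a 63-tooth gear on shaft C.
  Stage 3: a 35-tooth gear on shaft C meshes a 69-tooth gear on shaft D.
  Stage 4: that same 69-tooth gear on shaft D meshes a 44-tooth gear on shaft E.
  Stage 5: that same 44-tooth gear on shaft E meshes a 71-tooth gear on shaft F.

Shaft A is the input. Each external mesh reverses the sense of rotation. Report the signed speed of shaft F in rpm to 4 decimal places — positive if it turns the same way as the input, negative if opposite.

Stage 1 [17T→93T]: ω = 457.0000×17/93 = 83.5376 rpm, dir flips to −; running = −83.5376
Stage 2 [81T→63T]: ω = 83.5376×81/63 = 107.4055 rpm, dir flips to +; running = +107.4055
Stage 3 [35T→69T]: ω = 107.4055×35/69 = 54.4811 rpm, dir flips to −; running = −54.4811
Stage 4 [69T→44T]: ω = 54.4811×69/44 = 85.4362 rpm, dir flips to +; running = +85.4362
Stage 5 [44T→71T]: ω = 85.4362×44/71 = 52.9464 rpm, dir flips to −; running = −52.9464

-52.9464 rpm (opposite to input, |ω| = 52.9464 rpm)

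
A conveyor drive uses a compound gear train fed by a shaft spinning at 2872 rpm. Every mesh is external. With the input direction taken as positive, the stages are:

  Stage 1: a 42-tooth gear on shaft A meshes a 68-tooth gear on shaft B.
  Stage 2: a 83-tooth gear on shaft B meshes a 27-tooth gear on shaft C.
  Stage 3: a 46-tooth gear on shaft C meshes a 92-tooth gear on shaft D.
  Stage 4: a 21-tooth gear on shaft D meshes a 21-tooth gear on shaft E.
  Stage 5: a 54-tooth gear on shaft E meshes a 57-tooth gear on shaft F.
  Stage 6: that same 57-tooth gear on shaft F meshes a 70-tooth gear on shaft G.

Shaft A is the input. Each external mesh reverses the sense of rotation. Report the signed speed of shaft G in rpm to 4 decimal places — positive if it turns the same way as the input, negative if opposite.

Stage 1 [42T→68T]: ω = 2872.0000×42/68 = 1773.8824 rpm, dir flips to −; running = −1773.8824
Stage 2 [83T→27T]: ω = 1773.8824×83/27 = 5453.0458 rpm, dir flips to +; running = +5453.0458
Stage 3 [46T→92T]: ω = 5453.0458×46/92 = 2726.5229 rpm, dir flips to −; running = −2726.5229
Stage 4 [21T→21T]: ω = 2726.5229×21/21 = 2726.5229 rpm, dir flips to +; running = +2726.5229
Stage 5 [54T→57T]: ω = 2726.5229×54/57 = 2583.0217 rpm, dir flips to −; running = −2583.0217
Stage 6 [57T→70T]: ω = 2583.0217×57/70 = 2103.3176 rpm, dir flips to +; running = +2103.3176

+2103.3176 rpm (same as input, |ω| = 2103.3176 rpm)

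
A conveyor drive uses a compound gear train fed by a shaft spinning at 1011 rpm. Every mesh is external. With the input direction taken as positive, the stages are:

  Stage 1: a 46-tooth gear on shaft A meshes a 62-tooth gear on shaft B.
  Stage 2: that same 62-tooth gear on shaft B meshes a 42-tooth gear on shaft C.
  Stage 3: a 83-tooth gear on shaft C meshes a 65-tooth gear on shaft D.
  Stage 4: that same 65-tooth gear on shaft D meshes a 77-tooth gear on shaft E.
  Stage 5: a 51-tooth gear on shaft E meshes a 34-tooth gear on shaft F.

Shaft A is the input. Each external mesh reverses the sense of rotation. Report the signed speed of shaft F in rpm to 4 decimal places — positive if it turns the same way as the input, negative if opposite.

Stage 1 [46T→62T]: ω = 1011.0000×46/62 = 750.0968 rpm, dir flips to −; running = −750.0968
Stage 2 [62T→42T]: ω = 750.0968×62/42 = 1107.2857 rpm, dir flips to +; running = +1107.2857
Stage 3 [83T→65T]: ω = 1107.2857×83/65 = 1413.9187 rpm, dir flips to −; running = −1413.9187
Stage 4 [65T→77T]: ω = 1413.9187×65/77 = 1193.5677 rpm, dir flips to +; running = +1193.5677
Stage 5 [51T→34T]: ω = 1193.5677×51/34 = 1790.3516 rpm, dir flips to −; running = −1790.3516

-1790.3516 rpm (opposite to input, |ω| = 1790.3516 rpm)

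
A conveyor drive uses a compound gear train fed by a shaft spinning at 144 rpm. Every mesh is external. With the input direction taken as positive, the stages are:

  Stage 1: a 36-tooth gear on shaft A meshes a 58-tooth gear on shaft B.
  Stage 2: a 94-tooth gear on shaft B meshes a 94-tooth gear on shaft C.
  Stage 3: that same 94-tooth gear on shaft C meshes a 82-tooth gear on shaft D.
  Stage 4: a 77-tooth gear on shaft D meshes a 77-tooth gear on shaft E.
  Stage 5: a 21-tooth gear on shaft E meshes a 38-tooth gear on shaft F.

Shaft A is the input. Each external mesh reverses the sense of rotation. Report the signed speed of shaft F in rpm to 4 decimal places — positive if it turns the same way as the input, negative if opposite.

Stage 1 [36T→58T]: ω = 144.0000×36/58 = 89.3793 rpm, dir flips to −; running = −89.3793
Stage 2 [94T→94T]: ω = 89.3793×94/94 = 89.3793 rpm, dir flips to +; running = +89.3793
Stage 3 [94T→82T]: ω = 89.3793×94/82 = 102.4592 rpm, dir flips to −; running = −102.4592
Stage 4 [77T→77T]: ω = 102.4592×77/77 = 102.4592 rpm, dir flips to +; running = +102.4592
Stage 5 [21T→38T]: ω = 102.4592×21/38 = 56.6222 rpm, dir flips to −; running = −56.6222

-56.6222 rpm (opposite to input, |ω| = 56.6222 rpm)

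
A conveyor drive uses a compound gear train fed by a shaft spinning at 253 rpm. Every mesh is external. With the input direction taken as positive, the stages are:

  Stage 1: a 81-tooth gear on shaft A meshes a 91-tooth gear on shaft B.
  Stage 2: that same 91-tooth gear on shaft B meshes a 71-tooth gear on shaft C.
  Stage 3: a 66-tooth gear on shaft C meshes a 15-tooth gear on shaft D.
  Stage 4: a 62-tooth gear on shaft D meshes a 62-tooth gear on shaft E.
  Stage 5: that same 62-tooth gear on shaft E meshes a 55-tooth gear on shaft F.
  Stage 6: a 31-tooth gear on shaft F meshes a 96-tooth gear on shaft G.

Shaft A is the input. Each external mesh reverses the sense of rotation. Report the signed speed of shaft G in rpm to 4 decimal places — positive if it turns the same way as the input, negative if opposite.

Stage 1 [81T→91T]: ω = 253.0000×81/91 = 225.1978 rpm, dir flips to −; running = −225.1978
Stage 2 [91T→71T]: ω = 225.1978×91/71 = 288.6338 rpm, dir flips to +; running = +288.6338
Stage 3 [66T→15T]: ω = 288.6338×66/15 = 1269.9887 rpm, dir flips to −; running = −1269.9887
Stage 4 [62T→62T]: ω = 1269.9887×62/62 = 1269.9887 rpm, dir flips to +; running = +1269.9887
Stage 5 [62T→55T]: ω = 1269.9887×62/55 = 1431.6237 rpm, dir flips to −; running = −1431.6237
Stage 6 [31T→96T]: ω = 1431.6237×31/96 = 462.2951 rpm, dir flips to +; running = +462.2951

+462.2951 rpm (same as input, |ω| = 462.2951 rpm)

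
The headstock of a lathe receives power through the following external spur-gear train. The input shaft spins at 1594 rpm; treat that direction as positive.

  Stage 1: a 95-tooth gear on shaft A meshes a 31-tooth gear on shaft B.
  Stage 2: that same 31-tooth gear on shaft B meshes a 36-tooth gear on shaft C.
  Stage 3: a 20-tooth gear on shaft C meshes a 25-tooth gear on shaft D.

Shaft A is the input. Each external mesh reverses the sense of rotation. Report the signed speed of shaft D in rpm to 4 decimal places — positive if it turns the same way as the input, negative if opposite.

Stage 1 [95T→31T]: ω = 1594.0000×95/31 = 4884.8387 rpm, dir flips to −; running = −4884.8387
Stage 2 [31T→36T]: ω = 4884.8387×31/36 = 4206.3889 rpm, dir flips to +; running = +4206.3889
Stage 3 [20T→25T]: ω = 4206.3889×20/25 = 3365.1111 rpm, dir flips to −; running = −3365.1111

-3365.1111 rpm (opposite to input, |ω| = 3365.1111 rpm)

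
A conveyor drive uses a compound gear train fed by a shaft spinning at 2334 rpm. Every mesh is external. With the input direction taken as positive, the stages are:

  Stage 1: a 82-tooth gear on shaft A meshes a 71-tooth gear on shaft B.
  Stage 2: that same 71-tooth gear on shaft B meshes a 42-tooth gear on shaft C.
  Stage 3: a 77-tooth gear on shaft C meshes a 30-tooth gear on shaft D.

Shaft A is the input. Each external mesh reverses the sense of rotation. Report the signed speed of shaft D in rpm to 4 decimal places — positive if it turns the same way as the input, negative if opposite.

-11695.9333 rpm (opposite to input, |ω| = 11695.9333 rpm)

Stage 1 [82T→71T]: ω = 2334.0000×82/71 = 2695.6056 rpm, dir flips to −; running = −2695.6056
Stage 2 [71T→42T]: ω = 2695.6056×71/42 = 4556.8571 rpm, dir flips to +; running = +4556.8571
Stage 3 [77T→30T]: ω = 4556.8571×77/30 = 11695.9333 rpm, dir flips to −; running = −11695.9333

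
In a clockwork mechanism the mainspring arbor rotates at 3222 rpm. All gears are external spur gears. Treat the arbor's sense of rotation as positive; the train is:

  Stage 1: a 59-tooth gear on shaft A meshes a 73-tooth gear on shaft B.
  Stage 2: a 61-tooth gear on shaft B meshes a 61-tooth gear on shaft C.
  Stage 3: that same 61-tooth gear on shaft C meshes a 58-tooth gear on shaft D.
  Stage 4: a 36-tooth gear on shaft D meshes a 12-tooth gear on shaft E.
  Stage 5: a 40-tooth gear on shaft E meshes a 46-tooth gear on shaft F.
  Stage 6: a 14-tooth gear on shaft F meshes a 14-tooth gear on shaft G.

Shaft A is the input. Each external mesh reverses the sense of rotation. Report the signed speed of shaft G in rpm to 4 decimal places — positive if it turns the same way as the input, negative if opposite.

Stage 1 [59T→73T]: ω = 3222.0000×59/73 = 2604.0822 rpm, dir flips to −; running = −2604.0822
Stage 2 [61T→61T]: ω = 2604.0822×61/61 = 2604.0822 rpm, dir flips to +; running = +2604.0822
Stage 3 [61T→58T]: ω = 2604.0822×61/58 = 2738.7761 rpm, dir flips to −; running = −2738.7761
Stage 4 [36T→12T]: ω = 2738.7761×36/12 = 8216.3283 rpm, dir flips to +; running = +8216.3283
Stage 5 [40T→46T]: ω = 8216.3283×40/46 = 7144.6333 rpm, dir flips to −; running = −7144.6333
Stage 6 [14T→14T]: ω = 7144.6333×14/14 = 7144.6333 rpm, dir flips to +; running = +7144.6333

+7144.6333 rpm (same as input, |ω| = 7144.6333 rpm)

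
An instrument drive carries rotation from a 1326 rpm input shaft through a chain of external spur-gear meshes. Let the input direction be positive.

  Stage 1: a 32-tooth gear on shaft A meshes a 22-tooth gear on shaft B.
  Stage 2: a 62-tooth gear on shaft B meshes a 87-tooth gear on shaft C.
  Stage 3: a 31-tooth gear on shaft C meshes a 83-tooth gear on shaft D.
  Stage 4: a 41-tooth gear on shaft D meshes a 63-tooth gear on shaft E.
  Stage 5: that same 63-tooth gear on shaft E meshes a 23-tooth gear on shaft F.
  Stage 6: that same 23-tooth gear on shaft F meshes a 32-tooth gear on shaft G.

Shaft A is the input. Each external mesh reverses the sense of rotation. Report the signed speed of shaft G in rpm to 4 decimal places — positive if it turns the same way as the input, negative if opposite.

Stage 1 [32T→22T]: ω = 1326.0000×32/22 = 1928.7273 rpm, dir flips to −; running = −1928.7273
Stage 2 [62T→87T]: ω = 1928.7273×62/87 = 1374.4953 rpm, dir flips to +; running = +1374.4953
Stage 3 [31T→83T]: ω = 1374.4953×31/83 = 513.3657 rpm, dir flips to −; running = −513.3657
Stage 4 [41T→63T]: ω = 513.3657×41/63 = 334.0951 rpm, dir flips to +; running = +334.0951
Stage 5 [63T→23T]: ω = 334.0951×63/23 = 915.1302 rpm, dir flips to −; running = −915.1302
Stage 6 [23T→32T]: ω = 915.1302×23/32 = 657.7498 rpm, dir flips to +; running = +657.7498

+657.7498 rpm (same as input, |ω| = 657.7498 rpm)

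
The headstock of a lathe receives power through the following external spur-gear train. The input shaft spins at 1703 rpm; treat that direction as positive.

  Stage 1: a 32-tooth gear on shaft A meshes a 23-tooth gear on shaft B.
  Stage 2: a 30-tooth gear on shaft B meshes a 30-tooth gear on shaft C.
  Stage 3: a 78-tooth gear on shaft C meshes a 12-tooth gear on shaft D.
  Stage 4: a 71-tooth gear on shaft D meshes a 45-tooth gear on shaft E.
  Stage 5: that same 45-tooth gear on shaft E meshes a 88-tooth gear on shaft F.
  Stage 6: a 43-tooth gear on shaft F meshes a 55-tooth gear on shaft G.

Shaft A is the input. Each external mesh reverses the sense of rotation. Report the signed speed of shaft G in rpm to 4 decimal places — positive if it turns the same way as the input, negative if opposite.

Stage 1 [32T→23T]: ω = 1703.0000×32/23 = 2369.3913 rpm, dir flips to −; running = −2369.3913
Stage 2 [30T→30T]: ω = 2369.3913×30/30 = 2369.3913 rpm, dir flips to +; running = +2369.3913
Stage 3 [78T→12T]: ω = 2369.3913×78/12 = 15401.0435 rpm, dir flips to −; running = −15401.0435
Stage 4 [71T→45T]: ω = 15401.0435×71/45 = 24299.4242 rpm, dir flips to +; running = +24299.4242
Stage 5 [45T→88T]: ω = 24299.4242×45/88 = 12425.8419 rpm, dir flips to −; running = −12425.8419
Stage 6 [43T→55T]: ω = 12425.8419×43/55 = 9714.7491 rpm, dir flips to +; running = +9714.7491

+9714.7491 rpm (same as input, |ω| = 9714.7491 rpm)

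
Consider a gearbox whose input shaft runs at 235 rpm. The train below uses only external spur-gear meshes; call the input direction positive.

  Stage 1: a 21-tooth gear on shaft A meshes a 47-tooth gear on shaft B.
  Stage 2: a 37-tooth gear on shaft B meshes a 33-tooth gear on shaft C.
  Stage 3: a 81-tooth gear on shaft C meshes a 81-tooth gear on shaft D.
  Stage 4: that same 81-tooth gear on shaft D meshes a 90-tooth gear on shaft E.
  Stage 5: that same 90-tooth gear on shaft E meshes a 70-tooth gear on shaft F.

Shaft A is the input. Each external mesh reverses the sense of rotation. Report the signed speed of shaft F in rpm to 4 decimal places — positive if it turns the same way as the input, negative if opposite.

-136.2273 rpm (opposite to input, |ω| = 136.2273 rpm)

Stage 1 [21T→47T]: ω = 235.0000×21/47 = 105.0000 rpm, dir flips to −; running = −105.0000
Stage 2 [37T→33T]: ω = 105.0000×37/33 = 117.7273 rpm, dir flips to +; running = +117.7273
Stage 3 [81T→81T]: ω = 117.7273×81/81 = 117.7273 rpm, dir flips to −; running = −117.7273
Stage 4 [81T→90T]: ω = 117.7273×81/90 = 105.9545 rpm, dir flips to +; running = +105.9545
Stage 5 [90T→70T]: ω = 105.9545×90/70 = 136.2273 rpm, dir flips to −; running = −136.2273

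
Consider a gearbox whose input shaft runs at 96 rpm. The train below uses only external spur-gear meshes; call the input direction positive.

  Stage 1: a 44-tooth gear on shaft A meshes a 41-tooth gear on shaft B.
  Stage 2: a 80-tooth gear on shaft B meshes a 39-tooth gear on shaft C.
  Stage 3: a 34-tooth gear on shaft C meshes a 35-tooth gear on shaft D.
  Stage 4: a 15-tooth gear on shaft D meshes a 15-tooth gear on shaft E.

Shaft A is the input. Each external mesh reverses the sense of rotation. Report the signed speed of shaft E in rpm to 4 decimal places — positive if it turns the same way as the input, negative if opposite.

+205.2940 rpm (same as input, |ω| = 205.2940 rpm)

Stage 1 [44T→41T]: ω = 96.0000×44/41 = 103.0244 rpm, dir flips to −; running = −103.0244
Stage 2 [80T→39T]: ω = 103.0244×80/39 = 211.3321 rpm, dir flips to +; running = +211.3321
Stage 3 [34T→35T]: ω = 211.3321×34/35 = 205.2940 rpm, dir flips to −; running = −205.2940
Stage 4 [15T→15T]: ω = 205.2940×15/15 = 205.2940 rpm, dir flips to +; running = +205.2940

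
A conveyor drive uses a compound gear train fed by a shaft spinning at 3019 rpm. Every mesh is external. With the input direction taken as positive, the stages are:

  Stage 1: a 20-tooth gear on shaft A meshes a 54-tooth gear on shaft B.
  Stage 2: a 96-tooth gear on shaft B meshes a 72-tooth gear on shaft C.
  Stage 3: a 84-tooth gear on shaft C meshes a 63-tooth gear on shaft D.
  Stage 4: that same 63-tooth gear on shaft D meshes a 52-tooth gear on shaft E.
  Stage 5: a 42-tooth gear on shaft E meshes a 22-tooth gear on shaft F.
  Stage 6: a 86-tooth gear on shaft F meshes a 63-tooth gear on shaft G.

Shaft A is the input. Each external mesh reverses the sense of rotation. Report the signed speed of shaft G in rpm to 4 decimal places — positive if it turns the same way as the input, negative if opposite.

+6276.2255 rpm (same as input, |ω| = 6276.2255 rpm)

Stage 1 [20T→54T]: ω = 3019.0000×20/54 = 1118.1481 rpm, dir flips to −; running = −1118.1481
Stage 2 [96T→72T]: ω = 1118.1481×96/72 = 1490.8642 rpm, dir flips to +; running = +1490.8642
Stage 3 [84T→63T]: ω = 1490.8642×84/63 = 1987.8189 rpm, dir flips to −; running = −1987.8189
Stage 4 [63T→52T]: ω = 1987.8189×63/52 = 2408.3191 rpm, dir flips to +; running = +2408.3191
Stage 5 [42T→22T]: ω = 2408.3191×42/22 = 4597.7001 rpm, dir flips to −; running = −4597.7001
Stage 6 [86T→63T]: ω = 4597.7001×86/63 = 6276.2255 rpm, dir flips to +; running = +6276.2255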